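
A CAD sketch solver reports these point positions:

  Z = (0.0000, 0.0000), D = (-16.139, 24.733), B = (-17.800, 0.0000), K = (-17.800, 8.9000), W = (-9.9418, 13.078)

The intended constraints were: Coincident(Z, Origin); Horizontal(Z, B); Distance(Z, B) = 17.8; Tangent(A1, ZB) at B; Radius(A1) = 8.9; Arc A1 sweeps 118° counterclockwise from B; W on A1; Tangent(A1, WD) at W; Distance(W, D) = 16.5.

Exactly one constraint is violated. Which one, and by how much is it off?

Distance(W, D) = 16.5 — off by 3.30.

Z = (0.00, 0.00) ✓; Z.y = 0.00, B.y = 0.00 ✓; |ZB| = 17.80 ✓; ∠(KB, BZ) = 90.00° ✓; |KB| = 8.900 ✓; bearing(K→W) − bearing(K→B) = 118.0° ✓; |KW| = 8.900 ✓; ∠(KW, WD) = 90.00° ✓; |WD| = 13.20 ✗.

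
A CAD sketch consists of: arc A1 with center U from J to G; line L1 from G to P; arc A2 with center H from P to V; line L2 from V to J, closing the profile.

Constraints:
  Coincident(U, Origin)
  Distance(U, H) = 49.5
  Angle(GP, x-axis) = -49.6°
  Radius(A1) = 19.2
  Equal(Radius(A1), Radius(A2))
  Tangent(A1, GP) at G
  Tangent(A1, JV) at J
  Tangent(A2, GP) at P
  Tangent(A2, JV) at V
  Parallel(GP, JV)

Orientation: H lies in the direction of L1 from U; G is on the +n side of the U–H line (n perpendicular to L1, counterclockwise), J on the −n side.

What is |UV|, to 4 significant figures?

53.09

The slot axis is L1's direction at -49.6°, so u = (cos -49.6°, sin -49.6°) = (0.6481, -0.7615) and n = (−sin -49.6°, cos -49.6°) = (0.7615, 0.6481). U is at the origin and H lies 49.5 along u from U, so H = 49.5·u = (32.08, -37.70). Tangency of A1 to both parallel lines with radius 19.2 puts G and J at U ± 19.2·n: G = (14.62, 12.44), J = (-14.62, -12.44). Equal radii place P and V the same way about H: P = H + 19.2·n = (46.70, -25.25), V = H − 19.2·n = (17.46, -50.14). Then |UV| = |V − U| = 53.09.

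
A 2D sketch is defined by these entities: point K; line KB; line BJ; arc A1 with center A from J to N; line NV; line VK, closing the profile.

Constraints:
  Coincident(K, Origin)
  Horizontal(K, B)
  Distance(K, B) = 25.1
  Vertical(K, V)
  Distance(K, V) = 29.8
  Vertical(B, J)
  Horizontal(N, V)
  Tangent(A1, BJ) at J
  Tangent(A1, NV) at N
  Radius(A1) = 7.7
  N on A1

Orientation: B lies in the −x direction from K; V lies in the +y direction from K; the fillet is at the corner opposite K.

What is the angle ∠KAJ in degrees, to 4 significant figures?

128.2°

The virtual corner opposite K is at (-25.10, 29.80). The tangent condition forces AJ to be normal to BJ and A1 meets NV tangentially, so AN is at right angles to NV, with radius 7.7, so the center A sits 7.7 in from both sides at A = (-17.40, 22.10). That places the tangent points at J = (-25.10, 22.10) on BJ and N = (-17.40, 29.80) on NV. Then cos ∠KAJ = AK·AJ / (|AK||AJ|), giving 128.2°.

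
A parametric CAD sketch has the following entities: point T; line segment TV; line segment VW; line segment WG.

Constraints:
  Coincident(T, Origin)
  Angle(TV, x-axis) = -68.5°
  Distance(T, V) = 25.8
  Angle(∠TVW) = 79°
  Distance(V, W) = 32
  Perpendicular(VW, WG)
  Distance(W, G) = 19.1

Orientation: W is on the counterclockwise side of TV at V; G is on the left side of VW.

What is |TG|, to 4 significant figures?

27.78

T is at the origin; TV runs at -68.5° with length 25.8, so V = 25.8·(cos -68.5°, sin -68.5°) = (9.456, -24.00). ∠TVW = 79.0°, so VW runs at -68.5° + (180° − 79.0°) = 32.50° from the x-axis; with |VW| = 32.0, W = V + 32.0·(cos 32.50°, sin 32.50°) = (36.44, -6.811). The perpendicularity gives WG at right angles to VW; with |WG| = 19.1 on the left of VW, G = W + 19.1·(-0.5373, 0.8434) = (26.18, 9.298). Then |TG| = |G − T| = 27.78.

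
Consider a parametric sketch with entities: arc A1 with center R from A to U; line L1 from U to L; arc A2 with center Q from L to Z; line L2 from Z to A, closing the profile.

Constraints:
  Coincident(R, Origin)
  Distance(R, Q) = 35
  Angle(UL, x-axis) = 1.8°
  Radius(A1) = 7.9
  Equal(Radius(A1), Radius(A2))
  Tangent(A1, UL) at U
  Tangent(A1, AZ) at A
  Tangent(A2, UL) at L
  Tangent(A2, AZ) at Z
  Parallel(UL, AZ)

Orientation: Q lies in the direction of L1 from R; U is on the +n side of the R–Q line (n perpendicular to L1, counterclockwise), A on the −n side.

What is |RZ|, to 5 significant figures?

35.880

Tangency of A1 to both parallel lines with radius 7.9 puts U and A at R ± 7.9·n: U = (-0.24814, 7.8961), A = (0.24814, -7.8961). Equal radii place L and Z the same way about Q: L = Q + 7.9·n = (34.735, 8.9955), Z = Q − 7.9·n = (35.231, -6.7967). Then |RZ| = |Z − R| = 35.880.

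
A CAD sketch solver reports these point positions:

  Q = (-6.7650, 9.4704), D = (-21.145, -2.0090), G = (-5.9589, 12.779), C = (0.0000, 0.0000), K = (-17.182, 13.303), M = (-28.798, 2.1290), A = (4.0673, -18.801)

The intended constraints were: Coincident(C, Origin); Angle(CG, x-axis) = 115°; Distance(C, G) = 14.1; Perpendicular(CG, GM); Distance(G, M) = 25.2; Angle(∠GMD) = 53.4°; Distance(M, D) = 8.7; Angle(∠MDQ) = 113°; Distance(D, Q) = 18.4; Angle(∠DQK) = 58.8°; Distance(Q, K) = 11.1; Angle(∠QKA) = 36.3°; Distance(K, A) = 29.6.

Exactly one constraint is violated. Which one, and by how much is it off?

Distance(K, A) = 29.6 — off by 8.90.

C = (0.00, 0.00) ✓; CG at 115.0° ✓; |CG| = 14.10 ✓; ∠(CG, GM) = 90.00° ✓; |GM| = 25.20 ✓; ∠GMD = 53.40° ✓; |MD| = 8.700 ✓; ∠MDQ = 113.0° ✓; |DQ| = 18.40 ✓; ∠DQK = 58.80° ✓; |QK| = 11.10 ✓; ∠QKA = 36.30° ✓; |KA| = 38.50 ✗.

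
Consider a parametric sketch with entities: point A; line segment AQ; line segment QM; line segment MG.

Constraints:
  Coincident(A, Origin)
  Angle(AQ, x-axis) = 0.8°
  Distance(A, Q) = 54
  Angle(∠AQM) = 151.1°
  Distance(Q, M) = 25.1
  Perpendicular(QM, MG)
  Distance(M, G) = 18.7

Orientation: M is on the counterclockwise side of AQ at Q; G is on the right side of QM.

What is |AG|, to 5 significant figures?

85.117

A is at the origin; AQ runs at 0.8° with length 54.0, so Q = 54.0·(cos 0.8°, sin 0.8°) = (53.995, 0.75396). ∠AQM = 151.1°, so QM runs at 0.8° + (180° − 151.1°) = 29.700° from the x-axis; with |QM| = 25.1, M = Q + 25.1·(cos 29.700°, sin 29.700°) = (75.797, 13.190). QM ⟂ MG; with |MG| = 18.7 on the right of QM, G = M + 18.7·(0.49546, -0.86863) = (85.062, -3.0534). Then |AG| = |G − A| = 85.117.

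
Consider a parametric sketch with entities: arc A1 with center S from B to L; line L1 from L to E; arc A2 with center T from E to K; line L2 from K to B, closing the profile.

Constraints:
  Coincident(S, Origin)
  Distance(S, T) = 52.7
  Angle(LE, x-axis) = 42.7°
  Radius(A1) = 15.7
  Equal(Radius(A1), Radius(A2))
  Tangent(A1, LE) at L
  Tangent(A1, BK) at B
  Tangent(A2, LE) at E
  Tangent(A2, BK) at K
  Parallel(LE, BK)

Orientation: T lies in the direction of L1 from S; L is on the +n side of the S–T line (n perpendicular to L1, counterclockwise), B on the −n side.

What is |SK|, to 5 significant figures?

54.989

The slot axis is L1's direction at 42.7°, so u = (cos 42.7°, sin 42.7°) = (0.73491, 0.67816) and n = (−sin 42.7°, cos 42.7°) = (-0.67816, 0.73491). S is at the origin and T lies 52.7 along u from S, so T = 52.7·u = (38.730, 35.739). Tangency of A1 to both parallel lines with radius 15.7 puts L and B at S ± 15.7·n: L = (-10.647, 11.538), B = (10.647, -11.538). Equal radii place E and K the same way about T: E = T + 15.7·n = (28.083, 47.277), K = T − 15.7·n = (49.377, 24.201). Then |SK| = |K − S| = 54.989.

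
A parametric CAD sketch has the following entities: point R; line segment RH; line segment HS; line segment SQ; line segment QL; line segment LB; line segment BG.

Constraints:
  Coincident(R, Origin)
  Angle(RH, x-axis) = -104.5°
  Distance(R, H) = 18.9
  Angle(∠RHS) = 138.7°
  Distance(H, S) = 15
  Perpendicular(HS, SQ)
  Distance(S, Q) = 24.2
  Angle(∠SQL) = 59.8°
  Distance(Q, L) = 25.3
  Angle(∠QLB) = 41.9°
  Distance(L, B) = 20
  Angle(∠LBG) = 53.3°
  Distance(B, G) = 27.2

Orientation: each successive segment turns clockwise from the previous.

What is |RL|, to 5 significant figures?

7.4007

R is at the origin; RH runs at -104.5° with length 18.9, so H = (-4.7322, -18.298). ∠RHS = 138.7° gives HS at -145.80° from the x-axis; with |HS| = 15.0, S = (-17.138, -26.729). The perpendicularity gives SQ at right angles to HS, so SQ runs at 124.20°; with |SQ| = 24.2, Q = (-30.741, -6.7139). ∠SQL = 59.8° gives QL at 4.0000° from the x-axis; with |QL| = 25.3, L = (-5.5024, -4.9491). Then |RL| = |L − R| = 7.4007.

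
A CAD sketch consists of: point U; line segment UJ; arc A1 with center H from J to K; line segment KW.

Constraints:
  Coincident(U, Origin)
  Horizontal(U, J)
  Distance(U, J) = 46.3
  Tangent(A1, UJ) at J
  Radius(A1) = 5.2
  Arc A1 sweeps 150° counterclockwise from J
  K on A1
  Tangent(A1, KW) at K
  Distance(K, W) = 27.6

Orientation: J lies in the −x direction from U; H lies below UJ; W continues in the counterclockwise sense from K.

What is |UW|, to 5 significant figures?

34.312

On A1, J sits at bearing 90° from H; a 150° counterclockwise sweep puts K at bearing 240°, so K = H + 5.2·(cos 240°, sin 240°) = (-48.900, -9.7033). Since A1 is tangent to KW there, HK ⟂ KW, so KW runs along (−sin 240°, cos 240°); with |KW| = 27.6, W = (-24.998, -23.503). Then |UW| = |W − U| = 34.312.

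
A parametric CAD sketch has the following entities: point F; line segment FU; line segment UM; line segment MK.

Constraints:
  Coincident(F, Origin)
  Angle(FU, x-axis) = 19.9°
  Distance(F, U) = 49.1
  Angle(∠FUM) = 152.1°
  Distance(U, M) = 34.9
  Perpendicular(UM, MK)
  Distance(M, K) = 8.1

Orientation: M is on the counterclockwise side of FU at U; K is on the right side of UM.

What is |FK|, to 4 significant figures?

84.23

F is at the origin; FU runs at 19.9° with length 49.1, so U = 49.1·(cos 19.9°, sin 19.9°) = (46.17, 16.71). ∠FUM = 152.1°, so UM runs at 19.9° + (180° − 152.1°) = 47.80° from the x-axis; with |UM| = 34.9, M = U + 34.9·(cos 47.80°, sin 47.80°) = (69.61, 42.57). UM ⟂ MK; with |MK| = 8.1 on the right of UM, K = M + 8.1·(0.7408, -0.6717) = (75.61, 37.13). Then |FK| = |K − F| = 84.23.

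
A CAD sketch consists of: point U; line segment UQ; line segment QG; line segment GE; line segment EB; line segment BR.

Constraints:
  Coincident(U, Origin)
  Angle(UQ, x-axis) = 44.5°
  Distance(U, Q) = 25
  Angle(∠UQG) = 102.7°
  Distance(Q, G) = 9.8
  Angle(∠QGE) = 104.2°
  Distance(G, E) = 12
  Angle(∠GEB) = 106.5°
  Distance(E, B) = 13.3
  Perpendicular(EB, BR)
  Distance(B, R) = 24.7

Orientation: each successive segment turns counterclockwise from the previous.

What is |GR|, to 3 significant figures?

21.3

U is at the origin; UQ runs at 44.5° with length 25.0, so Q = (17.8, 17.5). ∠UQG = 102.7° gives QG at 122° from the x-axis; with |QG| = 9.8, G = (12.7, 25.9). ∠QGE = 104.2° gives GE at -162° from the x-axis; with |GE| = 12.0, E = (1.23, 22.2). ∠GEB = 106.5° gives EB at -88.9° from the x-axis; with |EB| = 13.3, B = (1.48, 8.93). EB ⟂ BR, so BR runs at 1.10°; with |BR| = 24.7, R = (26.2, 9.40). Then |GR| = |R − G| = 21.3.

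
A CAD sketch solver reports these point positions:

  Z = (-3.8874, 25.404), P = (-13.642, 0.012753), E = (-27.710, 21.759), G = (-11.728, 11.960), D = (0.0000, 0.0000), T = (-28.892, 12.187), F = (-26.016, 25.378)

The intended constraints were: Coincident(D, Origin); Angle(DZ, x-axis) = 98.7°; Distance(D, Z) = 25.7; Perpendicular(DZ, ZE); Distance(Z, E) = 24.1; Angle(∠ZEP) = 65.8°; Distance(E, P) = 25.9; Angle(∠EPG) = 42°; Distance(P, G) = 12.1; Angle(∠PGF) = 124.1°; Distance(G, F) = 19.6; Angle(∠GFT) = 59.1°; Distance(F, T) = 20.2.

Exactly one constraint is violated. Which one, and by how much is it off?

Distance(F, T) = 20.2 — off by 6.70.

D = (0.00, 0.00) ✓; DZ at 98.70° ✓; |DZ| = 25.70 ✓; ∠(DZ, ZE) = 90.00° ✓; |ZE| = 24.10 ✓; ∠ZEP = 65.80° ✓; |EP| = 25.90 ✓; ∠EPG = 42.00° ✓; |PG| = 12.10 ✓; ∠PGF = 124.1° ✓; |GF| = 19.60 ✓; ∠GFT = 59.10° ✓; |FT| = 13.50 ✗.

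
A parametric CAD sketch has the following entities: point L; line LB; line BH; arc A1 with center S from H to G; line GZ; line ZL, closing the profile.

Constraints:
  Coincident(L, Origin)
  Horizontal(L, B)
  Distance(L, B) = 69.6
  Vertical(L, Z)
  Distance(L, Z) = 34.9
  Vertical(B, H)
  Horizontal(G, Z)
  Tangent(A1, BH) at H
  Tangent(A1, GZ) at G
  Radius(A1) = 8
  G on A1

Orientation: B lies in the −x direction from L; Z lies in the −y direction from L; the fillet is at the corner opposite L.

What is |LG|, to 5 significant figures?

70.800

L is at the origin; L and B share the same y with |LB| = 69.6 and B on the −x side, so B = (-69.600, 0.0000). L and Z share the same x with |LZ| = 34.9 and Z on the −y side, so Z = (0.0000, -34.900). The virtual corner opposite L is at (-69.600, -34.900). Since A1 is tangent to BH there, SH ⟂ BH and A1 meets GZ tangentially, so SG is at right angles to GZ, with radius 8.0, so the center S sits 8.0 in from both sides at S = (-61.600, -26.900). That places the tangent points at H = (-69.600, -26.900) on BH and G = (-61.600, -34.900) on GZ. Then |LG| = |G − L| = 70.800.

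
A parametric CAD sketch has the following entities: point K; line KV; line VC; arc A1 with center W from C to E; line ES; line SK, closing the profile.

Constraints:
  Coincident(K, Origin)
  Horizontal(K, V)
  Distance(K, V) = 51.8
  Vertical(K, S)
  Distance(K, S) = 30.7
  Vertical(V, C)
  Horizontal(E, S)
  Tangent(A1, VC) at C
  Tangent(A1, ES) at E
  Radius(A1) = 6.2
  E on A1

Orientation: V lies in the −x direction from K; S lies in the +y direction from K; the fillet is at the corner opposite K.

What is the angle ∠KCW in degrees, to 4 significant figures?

25.31°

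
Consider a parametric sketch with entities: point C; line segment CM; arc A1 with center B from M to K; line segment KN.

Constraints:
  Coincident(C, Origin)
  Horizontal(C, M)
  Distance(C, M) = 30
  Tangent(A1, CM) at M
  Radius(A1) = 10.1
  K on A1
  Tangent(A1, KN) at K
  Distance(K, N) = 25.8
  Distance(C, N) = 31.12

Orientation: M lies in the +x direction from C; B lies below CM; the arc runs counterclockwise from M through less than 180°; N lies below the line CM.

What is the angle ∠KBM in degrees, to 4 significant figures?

65.59°

Checks: |BK| = 10.10 ✓; ∠(BK, KN) = 90.00° ✓; |KN| = 25.80 ✓; |CN| = 31.12 ✓.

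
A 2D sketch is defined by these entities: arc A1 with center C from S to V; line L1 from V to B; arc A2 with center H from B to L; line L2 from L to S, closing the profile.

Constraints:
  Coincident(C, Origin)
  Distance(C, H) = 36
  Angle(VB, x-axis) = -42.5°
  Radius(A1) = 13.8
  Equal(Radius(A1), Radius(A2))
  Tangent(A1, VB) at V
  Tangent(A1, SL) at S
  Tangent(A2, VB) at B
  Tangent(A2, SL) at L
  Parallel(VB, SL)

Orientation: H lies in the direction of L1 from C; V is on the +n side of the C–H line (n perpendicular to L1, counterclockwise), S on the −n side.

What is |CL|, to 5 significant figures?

38.554

The slot axis is L1's direction at -42.5°, so u = (cos -42.5°, sin -42.5°) = (0.73728, -0.67559) and n = (−sin -42.5°, cos -42.5°) = (0.67559, 0.73728). C is at the origin and H lies 36.0 along u from C, so H = 36.0·u = (26.542, -24.321). Tangency of A1 to both parallel lines with radius 13.8 puts V and S at C ± 13.8·n: V = (9.3231, 10.174), S = (-9.3231, -10.174). Equal radii place B and L the same way about H: B = H + 13.8·n = (35.865, -14.147), L = H − 13.8·n = (17.219, -34.496). Then |CL| = |L − C| = 38.554.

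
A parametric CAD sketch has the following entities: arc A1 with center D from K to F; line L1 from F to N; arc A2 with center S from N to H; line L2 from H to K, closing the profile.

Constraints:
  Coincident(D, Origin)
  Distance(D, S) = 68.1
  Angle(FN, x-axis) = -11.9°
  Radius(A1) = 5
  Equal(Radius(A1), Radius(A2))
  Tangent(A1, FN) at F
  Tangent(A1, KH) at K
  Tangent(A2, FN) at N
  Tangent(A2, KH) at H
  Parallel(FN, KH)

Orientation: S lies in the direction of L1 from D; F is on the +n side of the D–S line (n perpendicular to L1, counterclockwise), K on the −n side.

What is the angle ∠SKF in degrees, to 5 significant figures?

85.801°

The slot axis is L1's direction at -11.9°, so u = (cos -11.9°, sin -11.9°) = (0.97851, -0.20620) and n = (−sin -11.9°, cos -11.9°) = (0.20620, 0.97851). D is at the origin and S lies 68.1 along u from D, so S = 68.1·u = (66.636, -14.043). Tangency of A1 to both parallel lines with radius 5.0 puts F and K at D ± 5.0·n: F = (1.0310, 4.8925), K = (-1.0310, -4.8925). Then cos ∠SKF = KS·KF / (|KS||KF|), giving 85.801°.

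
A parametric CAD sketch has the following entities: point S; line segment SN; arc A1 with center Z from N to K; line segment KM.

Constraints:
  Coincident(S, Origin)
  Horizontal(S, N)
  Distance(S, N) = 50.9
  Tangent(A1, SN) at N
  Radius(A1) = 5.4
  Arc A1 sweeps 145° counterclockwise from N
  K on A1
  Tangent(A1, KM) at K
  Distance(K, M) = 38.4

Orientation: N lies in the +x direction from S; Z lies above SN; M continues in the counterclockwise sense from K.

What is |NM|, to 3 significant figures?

42.6

S is at the origin; S and N share the same y with |SN| = 50.9 and N on the +x side, so N = (50.9, 0.00). The tangent condition forces ZN to be normal to SN, so Z = N + (0, 5.4) = (50.9, 5.40). On A1, N sits at bearing -90° from Z; a 145° counterclockwise sweep puts K at bearing 55°, so K = Z + 5.4·(cos 55°, sin 55°) = (54.0, 9.82). The tangent condition forces ZK to be normal to KM, so KM runs along (−sin 55°, cos 55°); with |KM| = 38.4, M = (22.5, 31.8). Then |NM| = |M − N| = 42.6.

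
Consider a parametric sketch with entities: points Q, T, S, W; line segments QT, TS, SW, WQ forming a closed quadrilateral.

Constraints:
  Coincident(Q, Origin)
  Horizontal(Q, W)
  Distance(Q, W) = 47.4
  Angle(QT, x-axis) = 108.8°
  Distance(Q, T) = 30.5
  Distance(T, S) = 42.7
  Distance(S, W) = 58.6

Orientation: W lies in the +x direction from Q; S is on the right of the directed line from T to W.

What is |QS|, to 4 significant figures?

16.80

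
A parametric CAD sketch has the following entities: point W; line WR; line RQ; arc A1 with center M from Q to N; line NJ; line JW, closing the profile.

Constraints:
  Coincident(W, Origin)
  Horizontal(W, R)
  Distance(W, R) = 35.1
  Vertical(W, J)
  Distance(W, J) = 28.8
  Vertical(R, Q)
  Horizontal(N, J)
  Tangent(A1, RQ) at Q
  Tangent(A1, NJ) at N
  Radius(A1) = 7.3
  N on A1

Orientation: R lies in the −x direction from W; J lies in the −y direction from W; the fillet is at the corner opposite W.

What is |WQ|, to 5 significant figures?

41.161

W is at the origin; W and R share the same y with |WR| = 35.1 and R on the −x side, so R = (-35.100, 0.0000). W and J share the same x with |WJ| = 28.8 and J on the −y side, so J = (0.0000, -28.800). The virtual corner opposite W is at (-35.100, -28.800). Since A1 is tangent to RQ there, MQ ⟂ RQ and A1 meets NJ tangentially, so MN is at right angles to NJ, with radius 7.3, so the center M sits 7.3 in from both sides at M = (-27.800, -21.500). That places the tangent points at Q = (-35.100, -21.500) on RQ and N = (-27.800, -28.800) on NJ. Then |WQ| = |Q − W| = 41.161.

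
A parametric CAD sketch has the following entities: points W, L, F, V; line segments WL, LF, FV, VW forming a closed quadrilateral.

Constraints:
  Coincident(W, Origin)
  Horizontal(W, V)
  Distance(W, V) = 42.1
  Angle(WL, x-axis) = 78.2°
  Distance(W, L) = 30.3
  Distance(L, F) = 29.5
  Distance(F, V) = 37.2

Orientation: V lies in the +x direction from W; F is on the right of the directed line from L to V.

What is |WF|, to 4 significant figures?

4.904

Checks: |LF| = 29.50 ✓; |FV| = 37.20 ✓.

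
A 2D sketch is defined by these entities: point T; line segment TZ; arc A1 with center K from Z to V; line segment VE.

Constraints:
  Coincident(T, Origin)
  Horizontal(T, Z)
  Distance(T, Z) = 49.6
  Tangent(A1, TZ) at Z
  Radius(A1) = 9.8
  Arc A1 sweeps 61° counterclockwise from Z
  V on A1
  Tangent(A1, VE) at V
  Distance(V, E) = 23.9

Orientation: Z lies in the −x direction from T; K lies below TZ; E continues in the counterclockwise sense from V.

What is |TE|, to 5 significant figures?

74.429

T is at the origin; TZ is horizontal with |TZ| = 49.6 and Z on the −x side, so Z = (-49.600, 0.0000). A1 meets TZ tangentially, so KZ is at right angles to TZ, so K = Z + (0, -9.8) = (-49.600, -9.8000). On A1, Z sits at bearing 90° from K; a 61° counterclockwise sweep puts V at bearing 151°, so V = K + 9.8·(cos 151°, sin 151°) = (-58.171, -5.0489). A1 meets VE tangentially, so KV is at right angles to VE, so VE runs along (−sin 151°, cos 151°); with |VE| = 23.9, E = (-69.758, -25.952). Then |TE| = |E − T| = 74.429.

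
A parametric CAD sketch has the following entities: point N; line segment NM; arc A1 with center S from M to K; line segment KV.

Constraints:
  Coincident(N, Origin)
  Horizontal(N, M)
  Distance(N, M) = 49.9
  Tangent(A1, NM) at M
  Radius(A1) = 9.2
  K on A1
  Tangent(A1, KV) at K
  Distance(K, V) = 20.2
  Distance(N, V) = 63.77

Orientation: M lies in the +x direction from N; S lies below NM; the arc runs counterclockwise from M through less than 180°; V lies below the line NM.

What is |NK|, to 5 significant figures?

45.492

Checks: |SK| = 9.200 ✓; ∠(SK, KV) = 90.00° ✓; |KV| = 20.20 ✓; |NV| = 63.77 ✓.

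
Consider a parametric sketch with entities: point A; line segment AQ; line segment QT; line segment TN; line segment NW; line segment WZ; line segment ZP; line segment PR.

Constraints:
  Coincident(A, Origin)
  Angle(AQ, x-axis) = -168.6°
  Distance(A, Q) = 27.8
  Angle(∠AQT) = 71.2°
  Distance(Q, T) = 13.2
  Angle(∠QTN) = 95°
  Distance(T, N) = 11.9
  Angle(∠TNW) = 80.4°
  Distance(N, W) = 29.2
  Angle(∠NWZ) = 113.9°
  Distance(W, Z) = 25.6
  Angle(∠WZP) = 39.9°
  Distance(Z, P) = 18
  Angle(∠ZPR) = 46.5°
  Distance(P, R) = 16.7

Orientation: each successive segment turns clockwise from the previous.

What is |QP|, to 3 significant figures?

9.56

A is at the origin; AQ runs at -168.6° with length 27.8, so Q = (-27.3, -5.49). ∠AQT = 71.2° gives QT at 82.6° from the x-axis; with |QT| = 13.2, T = (-25.6, 7.60). ∠QTN = 95.0° gives TN at -2.40° from the x-axis; with |TN| = 11.9, N = (-13.7, 7.10). ∠TNW = 80.4° gives NW at -102° from the x-axis; with |NW| = 29.2, W = (-19.7, -21.5). ∠NWZ = 113.9° gives WZ at -168° from the x-axis; with |WZ| = 25.6, Z = (-44.8, -26.7). ∠WZP = 39.9° gives ZP at 51.8° from the x-axis; with |ZP| = 18.0, P = (-33.7, -12.6). Then |QP| = |P − Q| = 9.56.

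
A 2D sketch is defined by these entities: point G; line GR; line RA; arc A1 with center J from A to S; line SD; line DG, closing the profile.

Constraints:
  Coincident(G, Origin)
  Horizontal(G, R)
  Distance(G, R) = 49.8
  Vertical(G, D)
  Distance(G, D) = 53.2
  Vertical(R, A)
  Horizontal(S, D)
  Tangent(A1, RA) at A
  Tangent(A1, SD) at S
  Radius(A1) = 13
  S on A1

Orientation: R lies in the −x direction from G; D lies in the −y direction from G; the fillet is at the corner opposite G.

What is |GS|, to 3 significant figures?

64.7

G is at the origin; G and R share the same y with |GR| = 49.8 and R on the −x side, so R = (-49.8, 0.00). GD is vertical with |GD| = 53.2 and D on the −y side, so D = (0.00, -53.2). The virtual corner opposite G is at (-49.8, -53.2). Tangency of A1 to RA means the radius JA is perpendicular to RA and since A1 is tangent to SD there, JS ⟂ SD, with radius 13.0, so the center J sits 13.0 in from both sides at J = (-36.8, -40.2). That places the tangent points at A = (-49.8, -40.2) on RA and S = (-36.8, -53.2) on SD. Then |GS| = |S − G| = 64.7.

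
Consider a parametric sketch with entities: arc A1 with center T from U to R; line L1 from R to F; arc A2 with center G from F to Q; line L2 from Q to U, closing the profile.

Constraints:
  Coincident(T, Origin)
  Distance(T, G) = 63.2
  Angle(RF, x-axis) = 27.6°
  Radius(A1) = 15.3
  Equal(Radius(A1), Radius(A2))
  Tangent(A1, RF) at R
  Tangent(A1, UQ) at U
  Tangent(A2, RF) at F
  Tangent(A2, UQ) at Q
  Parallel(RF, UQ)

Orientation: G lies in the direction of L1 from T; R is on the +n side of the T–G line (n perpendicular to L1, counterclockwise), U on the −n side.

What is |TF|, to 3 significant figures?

65.0

Tangency of A1 to both parallel lines with radius 15.3 puts R and U at T ± 15.3·n: R = (-7.09, 13.6), U = (7.09, -13.6). Equal radii place F and Q the same way about G: F = G + 15.3·n = (48.9, 42.8), Q = G − 15.3·n = (63.1, 15.7). Then |TF| = |F − T| = 65.0.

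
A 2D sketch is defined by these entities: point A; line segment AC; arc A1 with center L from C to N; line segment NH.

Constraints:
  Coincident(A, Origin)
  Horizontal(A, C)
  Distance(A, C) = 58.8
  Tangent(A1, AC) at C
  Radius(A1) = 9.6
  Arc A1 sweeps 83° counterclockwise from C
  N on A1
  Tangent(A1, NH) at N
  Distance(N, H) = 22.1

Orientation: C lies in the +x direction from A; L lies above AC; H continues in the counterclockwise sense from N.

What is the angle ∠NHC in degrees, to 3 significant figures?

14.9°

A is at the origin; AC is horizontal with |AC| = 58.8 and C on the +x side, so C = (58.8, 0.00). Since A1 is tangent to AC there, LC ⟂ AC, so L = C + (0, 9.6) = (58.8, 9.60). On A1, C sits at bearing -90° from L; an 83° counterclockwise sweep puts N at bearing -7°, so N = L + 9.6·(cos -7°, sin -7°) = (68.3, 8.43). A1 meets NH tangentially, so LN is at right angles to NH, so NH runs along (−sin -7°, cos -7°); with |NH| = 22.1, H = (71.0, 30.4). Then cos ∠NHC = HN·HC / (|HN||HC|), giving 14.9°.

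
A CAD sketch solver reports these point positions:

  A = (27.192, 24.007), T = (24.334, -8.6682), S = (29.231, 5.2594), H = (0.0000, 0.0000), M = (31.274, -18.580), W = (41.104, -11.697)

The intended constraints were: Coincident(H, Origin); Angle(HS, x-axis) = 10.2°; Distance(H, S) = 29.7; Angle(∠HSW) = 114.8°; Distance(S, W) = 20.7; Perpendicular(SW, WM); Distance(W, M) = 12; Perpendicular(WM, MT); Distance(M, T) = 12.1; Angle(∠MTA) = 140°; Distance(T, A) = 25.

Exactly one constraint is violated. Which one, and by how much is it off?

Distance(T, A) = 25 — off by 7.80.

H = (0.00, 0.00) ✓; HS at 10.20° ✓; |HS| = 29.70 ✓; ∠HSW = 114.8° ✓; |SW| = 20.70 ✓; ∠(SW, WM) = 90.00° ✓; |WM| = 12.00 ✓; ∠(WM, MT) = 90.00° ✓; |MT| = 12.10 ✓; ∠MTA = 140.0° ✓; |TA| = 32.80 ✗.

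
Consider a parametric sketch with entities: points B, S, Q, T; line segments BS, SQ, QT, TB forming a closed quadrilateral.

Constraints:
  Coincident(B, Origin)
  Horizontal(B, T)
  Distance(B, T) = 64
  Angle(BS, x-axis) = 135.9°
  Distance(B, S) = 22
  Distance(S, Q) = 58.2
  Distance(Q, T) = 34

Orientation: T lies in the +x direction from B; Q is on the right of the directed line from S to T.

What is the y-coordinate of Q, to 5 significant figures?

-15.357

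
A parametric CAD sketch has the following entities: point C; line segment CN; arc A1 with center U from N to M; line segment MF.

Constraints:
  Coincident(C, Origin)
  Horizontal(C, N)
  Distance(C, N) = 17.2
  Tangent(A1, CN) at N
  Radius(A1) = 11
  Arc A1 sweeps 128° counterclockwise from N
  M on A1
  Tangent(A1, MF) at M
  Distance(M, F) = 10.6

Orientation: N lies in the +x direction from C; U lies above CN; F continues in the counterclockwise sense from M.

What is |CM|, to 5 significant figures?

31.385

C is at the origin; CN is horizontal with |CN| = 17.2 and N on the +x side, so N = (17.200, 0.0000). Tangency of A1 to CN means the radius UN is perpendicular to CN, so U = N + (0, 11) = (17.200, 11.000). On A1, N sits at bearing -90° from U; a 128° counterclockwise sweep puts M at bearing 38°, so M = U + 11.0·(cos 38°, sin 38°) = (25.868, 17.772). Then |CM| = |M − C| = 31.385.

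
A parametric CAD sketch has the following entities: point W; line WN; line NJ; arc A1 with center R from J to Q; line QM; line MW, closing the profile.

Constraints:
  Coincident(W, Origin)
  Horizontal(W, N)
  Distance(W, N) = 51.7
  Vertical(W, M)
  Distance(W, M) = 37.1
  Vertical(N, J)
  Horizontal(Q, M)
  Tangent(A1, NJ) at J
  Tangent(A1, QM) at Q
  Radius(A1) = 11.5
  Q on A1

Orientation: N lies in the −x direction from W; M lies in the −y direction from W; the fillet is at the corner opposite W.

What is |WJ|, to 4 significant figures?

57.69

The virtual corner opposite W is at (-51.70, -37.10). The tangent condition forces RJ to be normal to NJ and the tangent condition forces RQ to be normal to QM, with radius 11.5, so the center R sits 11.5 in from both sides at R = (-40.20, -25.60). That places the tangent points at J = (-51.70, -25.60) on NJ and Q = (-40.20, -37.10) on QM. Then |WJ| = |J − W| = 57.69.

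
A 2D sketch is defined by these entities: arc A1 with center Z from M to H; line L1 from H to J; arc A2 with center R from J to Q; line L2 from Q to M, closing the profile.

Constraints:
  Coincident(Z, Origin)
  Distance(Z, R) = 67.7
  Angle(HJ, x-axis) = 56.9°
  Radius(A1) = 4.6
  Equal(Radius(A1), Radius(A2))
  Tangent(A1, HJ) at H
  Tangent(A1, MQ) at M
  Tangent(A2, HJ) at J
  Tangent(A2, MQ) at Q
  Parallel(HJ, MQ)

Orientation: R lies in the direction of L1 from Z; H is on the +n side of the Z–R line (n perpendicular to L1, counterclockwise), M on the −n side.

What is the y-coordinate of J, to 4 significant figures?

59.23

The slot axis is L1's direction at 56.9°, so u = (cos 56.9°, sin 56.9°) = (0.5461, 0.8377) and n = (−sin 56.9°, cos 56.9°) = (-0.8377, 0.5461). Z is at the origin and R lies 67.7 along u from Z, so R = 67.7·u = (36.97, 56.71). Tangency of A1 to both parallel lines with radius 4.6 puts H and M at Z ± 4.6·n: H = (-3.854, 2.512), M = (3.854, -2.512). Equal radii place J and Q the same way about R: J = R + 4.6·n = (33.12, 59.23), Q = R − 4.6·n = (40.82, 54.20). So J.y = 59.23.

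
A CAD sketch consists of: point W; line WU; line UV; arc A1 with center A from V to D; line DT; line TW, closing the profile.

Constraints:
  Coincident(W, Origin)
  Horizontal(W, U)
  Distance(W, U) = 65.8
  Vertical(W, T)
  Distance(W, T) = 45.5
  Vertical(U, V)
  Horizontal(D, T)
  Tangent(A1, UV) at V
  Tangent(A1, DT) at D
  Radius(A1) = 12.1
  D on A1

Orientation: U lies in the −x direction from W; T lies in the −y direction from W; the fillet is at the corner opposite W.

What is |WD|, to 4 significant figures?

70.38

The virtual corner opposite W is at (-65.80, -45.50). Tangency of A1 to UV means the radius AV is perpendicular to UV and A1 meets DT tangentially, so AD is at right angles to DT, with radius 12.1, so the center A sits 12.1 in from both sides at A = (-53.70, -33.40). That places the tangent points at V = (-65.80, -33.40) on UV and D = (-53.70, -45.50) on DT. Then |WD| = |D − W| = 70.38.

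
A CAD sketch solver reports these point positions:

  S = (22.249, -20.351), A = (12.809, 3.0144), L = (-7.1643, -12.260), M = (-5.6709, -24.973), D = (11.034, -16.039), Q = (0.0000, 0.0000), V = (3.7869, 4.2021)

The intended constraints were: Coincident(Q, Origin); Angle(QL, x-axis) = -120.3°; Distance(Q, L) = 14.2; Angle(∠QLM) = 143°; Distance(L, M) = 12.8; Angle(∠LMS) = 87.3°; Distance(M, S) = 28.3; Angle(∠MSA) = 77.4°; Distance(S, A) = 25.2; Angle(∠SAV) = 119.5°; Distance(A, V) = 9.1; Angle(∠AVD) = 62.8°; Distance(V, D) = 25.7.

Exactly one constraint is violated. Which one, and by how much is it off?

Distance(V, D) = 25.7 — off by 4.20.

Q = (0.00, 0.00) ✓; QL at -120.3° ✓; |QL| = 14.20 ✓; ∠QLM = 143.0° ✓; |LM| = 12.80 ✓; ∠LMS = 87.30° ✓; |MS| = 28.30 ✓; ∠MSA = 77.40° ✓; |SA| = 25.20 ✓; ∠SAV = 119.5° ✓; |AV| = 9.100 ✓; ∠AVD = 62.80° ✓; |VD| = 21.50 ✗.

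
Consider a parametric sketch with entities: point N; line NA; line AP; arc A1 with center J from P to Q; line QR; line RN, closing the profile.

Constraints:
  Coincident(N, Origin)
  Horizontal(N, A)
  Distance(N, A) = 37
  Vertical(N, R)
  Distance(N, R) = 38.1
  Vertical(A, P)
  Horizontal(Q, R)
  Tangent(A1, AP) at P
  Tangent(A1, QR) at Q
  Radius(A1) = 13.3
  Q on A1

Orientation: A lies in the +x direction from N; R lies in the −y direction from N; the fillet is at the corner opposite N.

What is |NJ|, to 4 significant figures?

34.30

N is at the origin; NA is horizontal with |NA| = 37.0 and A on the +x side, so A = (37.00, 0.000). N and R share the same x with |NR| = 38.1 and R on the −y side, so R = (0.000, -38.10). The virtual corner opposite N is at (37.00, -38.10). Since A1 is tangent to AP there, JP ⟂ AP and tangency of A1 to QR means the radius JQ is perpendicular to QR, with radius 13.3, so the center J sits 13.3 in from both sides at J = (23.70, -24.80). Then |NJ| = |J − N| = 34.30.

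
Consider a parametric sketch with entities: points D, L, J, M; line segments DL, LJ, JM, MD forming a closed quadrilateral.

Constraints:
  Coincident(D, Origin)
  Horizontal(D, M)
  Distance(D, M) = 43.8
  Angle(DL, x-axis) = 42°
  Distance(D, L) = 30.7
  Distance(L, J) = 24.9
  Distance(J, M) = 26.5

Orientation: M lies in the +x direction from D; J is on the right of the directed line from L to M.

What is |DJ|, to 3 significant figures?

18.0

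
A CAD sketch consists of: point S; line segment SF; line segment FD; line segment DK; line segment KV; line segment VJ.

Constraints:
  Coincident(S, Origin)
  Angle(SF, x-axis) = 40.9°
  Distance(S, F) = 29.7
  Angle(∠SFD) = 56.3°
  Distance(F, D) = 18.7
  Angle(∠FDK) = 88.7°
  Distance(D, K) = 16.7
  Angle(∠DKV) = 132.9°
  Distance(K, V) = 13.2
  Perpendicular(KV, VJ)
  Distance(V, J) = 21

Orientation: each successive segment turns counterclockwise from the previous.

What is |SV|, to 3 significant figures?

8.06

S is at the origin; SF runs at 40.9° with length 29.7, so F = (22.4, 19.4). ∠SFD = 56.3° gives FD at 165° from the x-axis; with |FD| = 18.7, D = (4.42, 24.4). ∠FDK = 88.7° gives DK at -104° from the x-axis; with |DK| = 16.7, K = (0.352, 8.21). ∠DKV = 132.9° gives KV at -57.0° from the x-axis; with |KV| = 13.2, V = (7.54, -2.86). Then |SV| = |V − S| = 8.06.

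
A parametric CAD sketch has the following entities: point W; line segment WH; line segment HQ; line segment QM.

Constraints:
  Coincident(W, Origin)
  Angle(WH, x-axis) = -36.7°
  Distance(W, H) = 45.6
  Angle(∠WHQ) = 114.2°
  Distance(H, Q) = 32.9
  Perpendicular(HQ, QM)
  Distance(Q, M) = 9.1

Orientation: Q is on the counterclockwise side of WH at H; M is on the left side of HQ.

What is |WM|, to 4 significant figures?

60.97

W is at the origin; WH runs at -36.7° with length 45.6, so H = 45.6·(cos -36.7°, sin -36.7°) = (36.56, -27.25). ∠WHQ = 114.2°, so HQ runs at -36.7° + (180° − 114.2°) = 29.10° from the x-axis; with |HQ| = 32.9, Q = H + 32.9·(cos 29.10°, sin 29.10°) = (65.31, -11.25). The perpendicularity gives QM at right angles to HQ; with |QM| = 9.1 on the left of HQ, M = Q + 9.1·(-0.4863, 0.8738) = (60.88, -3.300). Then |WM| = |M − W| = 60.97.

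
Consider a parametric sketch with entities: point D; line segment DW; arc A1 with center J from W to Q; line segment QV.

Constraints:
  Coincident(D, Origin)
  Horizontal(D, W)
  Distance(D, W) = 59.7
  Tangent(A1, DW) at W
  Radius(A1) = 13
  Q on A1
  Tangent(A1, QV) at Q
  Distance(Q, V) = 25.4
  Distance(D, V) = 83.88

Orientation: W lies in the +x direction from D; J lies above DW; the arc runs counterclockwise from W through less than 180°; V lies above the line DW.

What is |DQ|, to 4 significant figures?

73.55

Checks: |JQ| = 13.00 ✓; ∠(JQ, QV) = 90.00° ✓; |QV| = 25.40 ✓; |DV| = 83.88 ✓.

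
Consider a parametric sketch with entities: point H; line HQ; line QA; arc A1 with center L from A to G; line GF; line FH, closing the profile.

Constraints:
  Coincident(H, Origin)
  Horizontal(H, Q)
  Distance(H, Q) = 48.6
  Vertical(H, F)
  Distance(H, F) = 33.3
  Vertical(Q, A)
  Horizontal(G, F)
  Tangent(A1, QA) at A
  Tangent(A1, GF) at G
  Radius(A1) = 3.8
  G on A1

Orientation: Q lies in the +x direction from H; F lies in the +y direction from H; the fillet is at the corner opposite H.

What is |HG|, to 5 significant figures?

55.821

H is at the origin; HQ is horizontal with |HQ| = 48.6 and Q on the +x side, so Q = (48.600, 0.0000). HF is vertical with |HF| = 33.3 and F on the +y side, so F = (0.0000, 33.300). The virtual corner opposite H is at (48.600, 33.300). Since A1 is tangent to QA there, LA ⟂ QA and the tangent condition forces LG to be normal to GF, with radius 3.8, so the center L sits 3.8 in from both sides at L = (44.800, 29.500). That places the tangent points at A = (48.600, 29.500) on QA and G = (44.800, 33.300) on GF. Then |HG| = |G − H| = 55.821.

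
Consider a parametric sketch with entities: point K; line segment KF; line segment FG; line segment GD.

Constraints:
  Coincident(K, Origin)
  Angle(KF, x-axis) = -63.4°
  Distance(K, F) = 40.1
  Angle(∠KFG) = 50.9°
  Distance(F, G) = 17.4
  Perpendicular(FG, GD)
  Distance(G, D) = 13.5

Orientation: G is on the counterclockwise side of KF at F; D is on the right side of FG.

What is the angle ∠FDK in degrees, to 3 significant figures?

62.2°

∠KFG = 50.9°, so FG runs at -63.4° + (180° − 50.9°) = 65.7° from the x-axis; with |FG| = 17.4, G = F + 17.4·(cos 65.7°, sin 65.7°) = (25.1, -20.0). The perpendicularity gives GD at right angles to FG; with |GD| = 13.5 on the right of FG, D = G + 13.5·(0.911, -0.412) = (37.4, -25.6). Then cos ∠FDK = DF·DK / (|DF||DK|), giving 62.2°.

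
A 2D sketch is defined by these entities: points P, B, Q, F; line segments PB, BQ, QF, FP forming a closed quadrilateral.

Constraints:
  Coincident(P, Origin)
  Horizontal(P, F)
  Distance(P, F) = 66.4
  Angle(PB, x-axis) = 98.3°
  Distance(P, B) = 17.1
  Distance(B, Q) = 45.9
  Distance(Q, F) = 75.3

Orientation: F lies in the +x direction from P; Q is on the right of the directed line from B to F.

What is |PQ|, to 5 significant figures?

29.140

P is at the origin; P and F share the same y with |PF| = 66.4 and F in +x, so F = (66.4, 0). PB runs at 98.3° with |PB| = 17.1, so B = (-2.4685, 16.921). Q is determined by |BQ| = 45.9 and |QF| = 75.3 together: it lies at the intersection of circle(B, 45.9) and circle(F, 75.3). With |BF| = 70.917, the foot of the radical line on BF is 10.335 from B and the perpendicular offset is √(45.9² − 10.335²) = 44.721. Taking the right-of-BF solution: Q = (-3.1022, -28.975).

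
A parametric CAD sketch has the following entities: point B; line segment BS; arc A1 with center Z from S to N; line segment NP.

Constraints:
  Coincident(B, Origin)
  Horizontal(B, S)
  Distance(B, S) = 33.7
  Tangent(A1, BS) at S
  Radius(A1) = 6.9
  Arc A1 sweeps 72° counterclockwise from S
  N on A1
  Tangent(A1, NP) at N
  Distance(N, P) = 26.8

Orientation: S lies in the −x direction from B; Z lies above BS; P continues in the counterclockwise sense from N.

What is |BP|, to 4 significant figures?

35.65

On A1, S sits at bearing -90° from Z; a 72° counterclockwise sweep puts N at bearing -18°, so N = Z + 6.9·(cos -18°, sin -18°) = (-27.14, 4.768). A1 meets NP tangentially, so ZN is at right angles to NP, so NP runs along (−sin -18°, cos -18°); with |NP| = 26.8, P = (-18.86, 30.26). Then |BP| = |P − B| = 35.65.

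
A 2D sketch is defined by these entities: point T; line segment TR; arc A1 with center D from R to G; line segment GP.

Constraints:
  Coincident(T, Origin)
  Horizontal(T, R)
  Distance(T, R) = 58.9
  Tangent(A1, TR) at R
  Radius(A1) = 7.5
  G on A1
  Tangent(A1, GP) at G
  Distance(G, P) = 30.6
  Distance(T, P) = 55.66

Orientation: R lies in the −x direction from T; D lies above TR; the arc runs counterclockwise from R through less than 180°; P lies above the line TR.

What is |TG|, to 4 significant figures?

51.97

T is at the origin; T and R share the same y with |TR| = 58.9 and R on the −x side, so R = (-58.90, 0.000). Since A1 is tangent to TR there, DR ⟂ TR, so D = R + (0, 7.5) = (-58.90, 7.500). Since DG ⟂ GP (tangency), |DP| = √(7.5² + 30.6²) = 31.51 regardless of where G sits on A1. So P lies on both circle(T, 55.66) and circle(D, 31.51); the above-TR intersection is P = (-43.36, 34.90). G is the foot of the tangent from P: G = (-51.68, 5.459).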